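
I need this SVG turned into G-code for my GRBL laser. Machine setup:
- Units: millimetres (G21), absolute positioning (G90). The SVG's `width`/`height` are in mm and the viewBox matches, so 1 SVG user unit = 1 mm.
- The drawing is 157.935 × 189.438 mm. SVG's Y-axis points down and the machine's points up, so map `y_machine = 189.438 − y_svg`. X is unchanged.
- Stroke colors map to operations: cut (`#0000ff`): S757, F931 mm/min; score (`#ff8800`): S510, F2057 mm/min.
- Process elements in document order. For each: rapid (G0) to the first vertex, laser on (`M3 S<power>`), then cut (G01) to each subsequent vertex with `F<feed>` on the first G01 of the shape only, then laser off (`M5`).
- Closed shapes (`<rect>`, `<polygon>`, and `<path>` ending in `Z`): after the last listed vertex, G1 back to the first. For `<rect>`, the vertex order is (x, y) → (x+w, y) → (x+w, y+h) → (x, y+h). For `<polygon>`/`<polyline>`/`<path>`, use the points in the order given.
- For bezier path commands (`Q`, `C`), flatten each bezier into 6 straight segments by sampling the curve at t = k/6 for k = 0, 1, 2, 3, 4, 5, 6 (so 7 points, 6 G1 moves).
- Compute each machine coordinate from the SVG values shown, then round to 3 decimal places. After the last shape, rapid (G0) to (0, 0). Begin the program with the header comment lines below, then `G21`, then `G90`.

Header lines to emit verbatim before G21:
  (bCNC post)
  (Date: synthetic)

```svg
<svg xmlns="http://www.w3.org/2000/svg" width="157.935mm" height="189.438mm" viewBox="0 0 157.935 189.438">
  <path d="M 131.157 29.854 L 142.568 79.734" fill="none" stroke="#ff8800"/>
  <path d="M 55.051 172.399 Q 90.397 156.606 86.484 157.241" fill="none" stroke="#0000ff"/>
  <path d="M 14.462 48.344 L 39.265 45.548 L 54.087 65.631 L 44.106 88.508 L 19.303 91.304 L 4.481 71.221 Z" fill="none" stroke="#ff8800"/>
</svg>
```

Since the viewBox matches the mm dimensions, user units are millimetres directly. The only transform is the Y-flip y_m = 189.438 − y_svg.

Shape 1 is a line segment drawn with `<path>`. Its stroke #ff8800 means score at S510, F2057. After flipping Y the toolpath is (131.157,159.584) → (142.568,109.704).

Shape 2 is a quadratic bezier drawn with `<path>`. Its stroke #0000ff means cut at S757, F931. After flipping Y the toolpath is (55.051,17.039) → (65.742,21.847) → (74.253,25.742) → (80.582,28.725) → (84.731,30.795) → (86.698,31.952) → (86.484,32.197).

Shape 3 is a regular polygon drawn with `<path>`. Its stroke #ff8800 means score at S510, F2057. After flipping Y the toolpath is (14.462,141.094) → (39.265,143.890) → (54.087,123.807) → (44.106,100.930) → (19.303,98.134) → (4.481,118.217) → (14.462,141.094), returning to the start.

(bCNC post)
(Date: synthetic)
G21
G90
G0 X131.157 Y159.584
M3 S510
G01 X142.568 Y109.704 F2057
M5
G0 X55.051 Y17.039
M3 S757
G01 X65.742 Y21.847 F931
G01 X74.253 Y25.742
G01 X80.582 Y28.725
G01 X84.731 Y30.795
G01 X86.698 Y31.952
G01 X86.484 Y32.197
M5
G0 X14.462 Y141.094
M3 S510
G01 X39.265 Y143.890 F2057
G01 X54.087 Y123.807
G01 X44.106 Y100.930
G01 X19.303 Y98.134
G01 X4.481 Y118.217
G01 X14.462 Y141.094
M5
G0 X0.000 Y0.000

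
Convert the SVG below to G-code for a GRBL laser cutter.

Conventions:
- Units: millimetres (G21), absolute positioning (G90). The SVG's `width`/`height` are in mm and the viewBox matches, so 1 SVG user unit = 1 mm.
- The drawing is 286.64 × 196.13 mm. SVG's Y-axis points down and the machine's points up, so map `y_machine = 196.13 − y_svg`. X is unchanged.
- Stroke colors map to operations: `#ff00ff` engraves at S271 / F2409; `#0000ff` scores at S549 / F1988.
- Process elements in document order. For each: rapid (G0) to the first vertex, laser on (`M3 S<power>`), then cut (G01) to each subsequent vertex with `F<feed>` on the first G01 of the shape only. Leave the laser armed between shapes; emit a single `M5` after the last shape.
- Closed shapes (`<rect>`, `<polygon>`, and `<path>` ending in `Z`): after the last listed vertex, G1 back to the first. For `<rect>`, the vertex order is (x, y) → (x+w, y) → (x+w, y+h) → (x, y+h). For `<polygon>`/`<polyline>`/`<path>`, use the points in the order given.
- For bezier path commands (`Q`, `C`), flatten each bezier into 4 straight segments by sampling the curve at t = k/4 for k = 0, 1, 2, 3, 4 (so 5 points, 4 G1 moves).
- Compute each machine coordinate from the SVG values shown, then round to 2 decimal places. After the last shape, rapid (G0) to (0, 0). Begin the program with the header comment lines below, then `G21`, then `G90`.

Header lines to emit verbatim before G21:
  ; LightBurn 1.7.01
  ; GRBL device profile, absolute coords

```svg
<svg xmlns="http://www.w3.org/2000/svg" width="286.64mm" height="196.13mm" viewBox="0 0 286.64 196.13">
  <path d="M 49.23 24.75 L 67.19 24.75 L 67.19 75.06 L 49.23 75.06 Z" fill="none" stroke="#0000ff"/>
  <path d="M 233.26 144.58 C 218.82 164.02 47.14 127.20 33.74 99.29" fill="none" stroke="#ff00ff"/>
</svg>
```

; LightBurn 1.7.01
; GRBL device profile, absolute coords
G21
G90
G0 X49.23 Y171.38
M3 S549
G01 X67.19 Y171.38 F1988
G01 X67.19 Y121.07
G01 X49.23 Y121.07
G01 X49.23 Y171.38
G0 X233.26 Y51.55
M3 S271
G01 X197.88 Y46.50 F2409
G01 X133.11 Y56.44
G01 X68.54 Y75.26
G01 X33.74 Y96.84
M5
G0 X0.00 Y0.00

1 u = 1 mm; y_m = 196.13 − y.

[1] `<path>` rectangle, #0000ff→score S549 F1988: (49.23,171.38) → (67.19,171.38) → (67.19,121.07) → (49.23,121.07) → (49.23,171.38) (closed)

[2] `<path>` cubic bezier, #ff00ff→engrave S271 F2409: (233.26,51.55) → (197.88,46.50) → (133.11,56.44) → (68.54,75.26) → (33.74,96.84)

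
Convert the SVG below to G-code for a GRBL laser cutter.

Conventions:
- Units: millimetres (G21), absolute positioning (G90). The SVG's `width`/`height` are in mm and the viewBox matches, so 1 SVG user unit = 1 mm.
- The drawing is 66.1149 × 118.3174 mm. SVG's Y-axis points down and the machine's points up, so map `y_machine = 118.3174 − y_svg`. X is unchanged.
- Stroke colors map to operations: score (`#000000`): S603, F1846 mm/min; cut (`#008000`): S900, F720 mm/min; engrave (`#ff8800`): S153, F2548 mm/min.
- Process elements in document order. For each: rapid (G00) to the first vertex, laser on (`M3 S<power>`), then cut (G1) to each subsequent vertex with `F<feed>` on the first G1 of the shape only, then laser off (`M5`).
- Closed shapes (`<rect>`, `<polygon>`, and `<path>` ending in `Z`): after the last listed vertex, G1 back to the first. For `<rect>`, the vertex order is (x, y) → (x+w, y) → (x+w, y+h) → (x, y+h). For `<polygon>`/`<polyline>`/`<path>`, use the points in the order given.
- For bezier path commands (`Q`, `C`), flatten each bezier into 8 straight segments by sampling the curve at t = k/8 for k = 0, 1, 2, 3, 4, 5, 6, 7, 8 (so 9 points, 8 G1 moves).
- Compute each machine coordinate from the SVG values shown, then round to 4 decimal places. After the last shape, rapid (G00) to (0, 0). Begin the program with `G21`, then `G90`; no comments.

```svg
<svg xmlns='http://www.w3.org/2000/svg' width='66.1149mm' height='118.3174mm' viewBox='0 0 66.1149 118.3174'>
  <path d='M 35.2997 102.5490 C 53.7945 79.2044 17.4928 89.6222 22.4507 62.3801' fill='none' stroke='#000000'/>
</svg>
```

G21
G90
G00 X35.2997 Y15.7684
M3 S603
G1 X39.8543 Y23.0795 F1846
G1 X40.3973 Y28.0624
G1 X38.0545 Y31.5540
G1 X33.9515 Y34.3913
G1 X29.2140 Y37.4113
G1 X24.9676 Y41.4510
G1 X22.3379 Y47.3473
G1 X22.4507 Y55.9373
M5
G00 X0.0000 Y0.0000

1 u = 1 mm; y_m = 118.3174 − y.

[1] `<path>` cubic bezier, #000000→score S603 F1846: (35.2997,15.7684) → (39.8543,23.0795) → (40.3973,28.0624) → (38.0545,31.5540) → (33.9515,34.3913) → (29.2140,37.4113) → (24.9676,41.4510) → (22.3379,47.3473) → (22.4507,55.9373)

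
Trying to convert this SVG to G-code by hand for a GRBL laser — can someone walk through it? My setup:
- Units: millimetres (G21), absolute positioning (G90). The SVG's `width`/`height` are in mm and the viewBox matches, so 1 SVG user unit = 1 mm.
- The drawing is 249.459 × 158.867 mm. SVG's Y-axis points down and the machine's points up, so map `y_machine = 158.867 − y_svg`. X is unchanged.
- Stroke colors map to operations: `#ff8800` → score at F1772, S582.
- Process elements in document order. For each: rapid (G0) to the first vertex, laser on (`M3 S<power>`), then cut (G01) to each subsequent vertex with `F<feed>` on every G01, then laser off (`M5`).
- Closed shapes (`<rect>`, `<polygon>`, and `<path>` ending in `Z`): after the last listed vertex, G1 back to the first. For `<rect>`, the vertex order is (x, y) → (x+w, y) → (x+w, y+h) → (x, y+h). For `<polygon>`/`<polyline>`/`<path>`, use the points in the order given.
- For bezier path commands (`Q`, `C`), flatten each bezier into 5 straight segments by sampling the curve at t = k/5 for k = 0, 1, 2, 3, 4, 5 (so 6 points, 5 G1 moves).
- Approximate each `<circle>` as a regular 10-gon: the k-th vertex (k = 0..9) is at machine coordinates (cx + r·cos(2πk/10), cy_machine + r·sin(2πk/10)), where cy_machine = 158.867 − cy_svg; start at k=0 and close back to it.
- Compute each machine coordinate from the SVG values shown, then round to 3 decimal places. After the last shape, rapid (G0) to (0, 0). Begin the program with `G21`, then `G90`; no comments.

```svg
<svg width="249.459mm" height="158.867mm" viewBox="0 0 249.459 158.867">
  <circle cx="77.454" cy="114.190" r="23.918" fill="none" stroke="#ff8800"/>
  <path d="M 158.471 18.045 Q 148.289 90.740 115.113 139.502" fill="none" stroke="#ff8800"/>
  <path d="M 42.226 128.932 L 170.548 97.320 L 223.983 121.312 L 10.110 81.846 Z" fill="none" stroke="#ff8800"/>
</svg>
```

Since the viewBox matches the mm dimensions, user units are millimetres directly. The only transform is the Y-flip y_m = 158.867 − y_svg.

Shape 1 is a circle drawn with `<circle>`. Its stroke #ff8800 means score at S582, F1772. After flipping Y the toolpath is (101.372,44.677) → (96.804,58.736) → (84.845,67.424) → (70.063,67.424) → (58.104,58.736) → (53.536,44.677) → (58.104,30.618) → (70.063,21.930) → (84.845,21.930) → (96.804,30.618) → (101.372,44.677), returning to the start.

Shape 2 is a quadratic bezier drawn with `<path>`. Its stroke #ff8800 means score at S582, F1772. After flipping Y the toolpath is (158.471,140.822) → (153.478,112.701) → (146.646,86.495) → (137.975,62.204) → (127.464,39.827) → (115.113,19.365).

Shape 3 is a closed polygon drawn with `<path>`. Its stroke #ff8800 means score at S582, F1772. After flipping Y the toolpath is (42.226,29.935) → (170.548,61.547) → (223.983,37.555) → (10.110,77.021) → (42.226,29.935), returning to the start.

G21
G90
G0 X101.372 Y44.677
M3 S582
G01 X96.804 Y58.736 F1772
G01 X84.845 Y67.424 F1772
G01 X70.063 Y67.424 F1772
G01 X58.104 Y58.736 F1772
G01 X53.536 Y44.677 F1772
G01 X58.104 Y30.618 F1772
G01 X70.063 Y21.930 F1772
G01 X84.845 Y21.930 F1772
G01 X96.804 Y30.618 F1772
G01 X101.372 Y44.677 F1772
M5
G0 X158.471 Y140.822
M3 S582
G01 X153.478 Y112.701 F1772
G01 X146.646 Y86.495 F1772
G01 X137.975 Y62.204 F1772
G01 X127.464 Y39.827 F1772
G01 X115.113 Y19.365 F1772
M5
G0 X42.226 Y29.935
M3 S582
G01 X170.548 Y61.547 F1772
G01 X223.983 Y37.555 F1772
G01 X10.110 Y77.021 F1772
G01 X42.226 Y29.935 F1772
M5
G0 X0.000 Y0.000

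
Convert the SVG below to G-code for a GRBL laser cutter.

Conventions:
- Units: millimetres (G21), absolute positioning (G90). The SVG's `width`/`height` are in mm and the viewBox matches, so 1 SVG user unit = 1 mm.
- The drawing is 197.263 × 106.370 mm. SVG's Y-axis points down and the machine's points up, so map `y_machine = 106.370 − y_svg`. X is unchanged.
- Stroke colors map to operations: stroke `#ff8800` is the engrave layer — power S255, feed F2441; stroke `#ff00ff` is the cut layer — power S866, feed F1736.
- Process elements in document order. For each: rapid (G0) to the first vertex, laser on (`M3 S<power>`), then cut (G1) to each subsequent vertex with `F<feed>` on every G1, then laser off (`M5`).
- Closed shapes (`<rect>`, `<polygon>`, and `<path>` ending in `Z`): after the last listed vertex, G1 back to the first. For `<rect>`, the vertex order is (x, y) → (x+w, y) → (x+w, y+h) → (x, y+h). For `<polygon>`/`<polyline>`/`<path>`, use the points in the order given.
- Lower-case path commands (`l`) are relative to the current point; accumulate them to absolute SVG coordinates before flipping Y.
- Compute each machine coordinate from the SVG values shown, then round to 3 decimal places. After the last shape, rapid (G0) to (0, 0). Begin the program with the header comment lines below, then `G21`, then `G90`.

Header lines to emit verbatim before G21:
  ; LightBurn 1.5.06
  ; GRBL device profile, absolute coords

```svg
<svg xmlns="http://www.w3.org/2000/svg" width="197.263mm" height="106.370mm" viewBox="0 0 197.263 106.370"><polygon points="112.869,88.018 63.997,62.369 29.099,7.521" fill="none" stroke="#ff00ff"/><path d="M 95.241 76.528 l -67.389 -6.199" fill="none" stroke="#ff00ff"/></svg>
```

Since the viewBox matches the mm dimensions, user units are millimetres directly. The only transform is the Y-flip y_m = 106.370 − y_svg.

Shape 1 is a closed polygon drawn with `<polygon>`. Its stroke #ff00ff means cut at S866, F1736. After flipping Y the toolpath is (112.869,18.352) → (63.997,44.001) → (29.099,98.849) → (112.869,18.352), returning to the start.

Shape 2 is a line segment drawn with `<path>`. Its stroke #ff00ff means cut at S866, F1736. After flipping Y the toolpath is (95.241,29.842) → (27.852,36.041).

; LightBurn 1.5.06
; GRBL device profile, absolute coords
G21
G90
G0 X112.869 Y18.352
M3 S866
G1 X63.997 Y44.001 F1736
G1 X29.099 Y98.849 F1736
G1 X112.869 Y18.352 F1736
M5
G0 X95.241 Y29.842
M3 S866
G1 X27.852 Y36.041 F1736
M5
G0 X0.000 Y0.000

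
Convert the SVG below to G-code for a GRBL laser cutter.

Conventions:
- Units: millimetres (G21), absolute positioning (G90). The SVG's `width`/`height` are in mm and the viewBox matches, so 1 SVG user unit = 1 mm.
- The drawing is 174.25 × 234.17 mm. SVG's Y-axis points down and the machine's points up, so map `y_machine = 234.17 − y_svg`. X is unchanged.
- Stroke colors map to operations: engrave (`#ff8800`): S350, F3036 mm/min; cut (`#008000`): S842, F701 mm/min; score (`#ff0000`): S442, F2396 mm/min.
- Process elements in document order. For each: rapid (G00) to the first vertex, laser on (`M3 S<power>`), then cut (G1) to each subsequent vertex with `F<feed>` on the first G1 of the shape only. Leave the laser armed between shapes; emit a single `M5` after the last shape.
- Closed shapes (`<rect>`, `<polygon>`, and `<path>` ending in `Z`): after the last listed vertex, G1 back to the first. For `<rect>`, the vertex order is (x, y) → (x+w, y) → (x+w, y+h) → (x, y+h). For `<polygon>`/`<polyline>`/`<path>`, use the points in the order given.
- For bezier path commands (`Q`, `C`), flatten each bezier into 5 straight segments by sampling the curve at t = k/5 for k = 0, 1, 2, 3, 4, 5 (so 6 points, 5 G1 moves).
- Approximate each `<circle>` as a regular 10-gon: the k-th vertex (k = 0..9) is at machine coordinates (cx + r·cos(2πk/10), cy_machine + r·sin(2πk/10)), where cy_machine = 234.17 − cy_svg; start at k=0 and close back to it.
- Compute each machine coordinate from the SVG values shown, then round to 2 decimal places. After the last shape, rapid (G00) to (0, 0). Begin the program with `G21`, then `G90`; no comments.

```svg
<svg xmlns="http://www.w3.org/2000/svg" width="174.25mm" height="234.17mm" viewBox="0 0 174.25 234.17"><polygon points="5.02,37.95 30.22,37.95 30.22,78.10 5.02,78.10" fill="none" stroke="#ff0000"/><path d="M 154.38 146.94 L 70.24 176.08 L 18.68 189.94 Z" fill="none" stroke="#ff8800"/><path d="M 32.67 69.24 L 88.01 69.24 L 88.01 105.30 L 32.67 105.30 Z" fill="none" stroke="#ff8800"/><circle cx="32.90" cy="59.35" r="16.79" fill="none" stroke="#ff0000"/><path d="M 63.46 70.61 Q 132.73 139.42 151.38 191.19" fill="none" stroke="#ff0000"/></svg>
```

1 u = 1 mm; y_m = 234.17 − y.

[1] `<polygon>` rectangle, #ff0000→score S442 F2396: (5.02,196.22) → (30.22,196.22) → (30.22,156.07) → (5.02,156.07) → (5.02,196.22) (closed)

[2] `<path>` closed polygon, #ff8800→engrave S350 F3036: (154.38,87.23) → (70.24,58.09) → (18.68,44.23) → (154.38,87.23) (closed)

[3] `<path>` rectangle, #ff8800→engrave S350 F3036: (32.67,164.93) → (88.01,164.93) → (88.01,128.87) → (32.67,128.87) → (32.67,164.93) (closed)

[4] `<circle>` circle, #ff0000→score S442 F2396: (49.69,174.82) → (46.48,184.69) → (38.09,190.79) → (27.71,190.79) → (19.32,184.69) → (16.11,174.82) → (19.32,164.95) → (27.71,158.85) → (38.09,158.85) → (46.48,164.95) → (49.69,174.82) (closed)

[5] `<path>` quadratic bezier, #ff0000→score S442 F2396: (63.46,163.56) → (89.14,136.72) → (110.78,111.24) → (128.36,87.12) → (141.90,64.37) → (151.38,42.98)

G21
G90
G00 X5.02 Y196.22
M3 S442
G1 X30.22 Y196.22 F2396
G1 X30.22 Y156.07
G1 X5.02 Y156.07
G1 X5.02 Y196.22
G00 X154.38 Y87.23
M3 S350
G1 X70.24 Y58.09 F3036
G1 X18.68 Y44.23
G1 X154.38 Y87.23
G00 X32.67 Y164.93
M3 S350
G1 X88.01 Y164.93 F3036
G1 X88.01 Y128.87
G1 X32.67 Y128.87
G1 X32.67 Y164.93
G00 X49.69 Y174.82
M3 S442
G1 X46.48 Y184.69 F2396
G1 X38.09 Y190.79
G1 X27.71 Y190.79
G1 X19.32 Y184.69
G1 X16.11 Y174.82
G1 X19.32 Y164.95
G1 X27.71 Y158.85
G1 X38.09 Y158.85
G1 X46.48 Y164.95
G1 X49.69 Y174.82
G00 X63.46 Y163.56
M3 S442
G1 X89.14 Y136.72 F2396
G1 X110.78 Y111.24
G1 X128.36 Y87.12
G1 X141.90 Y64.37
G1 X151.38 Y42.98
M5
G00 X0.00 Y0.00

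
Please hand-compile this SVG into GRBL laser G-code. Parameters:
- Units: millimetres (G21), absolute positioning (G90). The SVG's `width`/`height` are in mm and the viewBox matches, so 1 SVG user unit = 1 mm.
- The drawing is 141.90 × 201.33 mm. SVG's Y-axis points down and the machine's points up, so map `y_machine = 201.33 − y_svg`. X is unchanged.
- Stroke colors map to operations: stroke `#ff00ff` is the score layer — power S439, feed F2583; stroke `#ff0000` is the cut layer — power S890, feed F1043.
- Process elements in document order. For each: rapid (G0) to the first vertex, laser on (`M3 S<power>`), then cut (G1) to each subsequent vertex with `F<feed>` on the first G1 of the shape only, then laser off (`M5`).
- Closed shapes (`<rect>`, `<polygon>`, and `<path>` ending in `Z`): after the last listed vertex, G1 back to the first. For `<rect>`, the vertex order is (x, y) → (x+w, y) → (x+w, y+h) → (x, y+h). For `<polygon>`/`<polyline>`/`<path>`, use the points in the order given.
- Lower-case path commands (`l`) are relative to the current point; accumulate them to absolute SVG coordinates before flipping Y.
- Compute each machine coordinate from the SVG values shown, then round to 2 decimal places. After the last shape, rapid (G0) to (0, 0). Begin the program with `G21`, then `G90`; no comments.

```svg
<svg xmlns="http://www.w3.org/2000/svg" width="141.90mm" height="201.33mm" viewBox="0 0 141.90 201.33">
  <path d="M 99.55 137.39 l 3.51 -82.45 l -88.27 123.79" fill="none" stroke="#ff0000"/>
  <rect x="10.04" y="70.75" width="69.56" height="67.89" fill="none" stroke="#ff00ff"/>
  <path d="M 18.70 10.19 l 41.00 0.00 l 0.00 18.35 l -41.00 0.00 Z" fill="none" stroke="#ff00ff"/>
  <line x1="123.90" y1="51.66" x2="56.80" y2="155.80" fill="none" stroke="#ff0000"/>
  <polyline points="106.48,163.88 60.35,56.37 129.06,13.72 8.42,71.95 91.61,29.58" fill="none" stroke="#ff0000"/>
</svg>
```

1 u = 1 mm; y_m = 201.33 − y.

[1] `<path>` open polyline, #ff0000→cut S890 F1043: (99.55,63.94) → (103.06,146.39) → (14.79,22.60)

[2] `<rect>` rectangle, #ff00ff→score S439 F2583: (10.04,130.58) → (79.60,130.58) → (79.60,62.69) → (10.04,62.69) → (10.04,130.58) (closed)

[3] `<path>` rectangle, #ff00ff→score S439 F2583: (18.70,191.14) → (59.70,191.14) → (59.70,172.79) → (18.70,172.79) → (18.70,191.14) (closed)

[4] `<line>` line segment, #ff0000→cut S890 F1043: (123.90,149.67) → (56.80,45.53)

[5] `<polyline>` open polyline, #ff0000→cut S890 F1043: (106.48,37.45) → (60.35,144.96) → (129.06,187.61) → (8.42,129.38) → (91.61,171.75)

G21
G90
G0 X99.55 Y63.94
M3 S890
G1 X103.06 Y146.39 F1043
G1 X14.79 Y22.60
M5
G0 X10.04 Y130.58
M3 S439
G1 X79.60 Y130.58 F2583
G1 X79.60 Y62.69
G1 X10.04 Y62.69
G1 X10.04 Y130.58
M5
G0 X18.70 Y191.14
M3 S439
G1 X59.70 Y191.14 F2583
G1 X59.70 Y172.79
G1 X18.70 Y172.79
G1 X18.70 Y191.14
M5
G0 X123.90 Y149.67
M3 S890
G1 X56.80 Y45.53 F1043
M5
G0 X106.48 Y37.45
M3 S890
G1 X60.35 Y144.96 F1043
G1 X129.06 Y187.61
G1 X8.42 Y129.38
G1 X91.61 Y171.75
M5
G0 X0.00 Y0.00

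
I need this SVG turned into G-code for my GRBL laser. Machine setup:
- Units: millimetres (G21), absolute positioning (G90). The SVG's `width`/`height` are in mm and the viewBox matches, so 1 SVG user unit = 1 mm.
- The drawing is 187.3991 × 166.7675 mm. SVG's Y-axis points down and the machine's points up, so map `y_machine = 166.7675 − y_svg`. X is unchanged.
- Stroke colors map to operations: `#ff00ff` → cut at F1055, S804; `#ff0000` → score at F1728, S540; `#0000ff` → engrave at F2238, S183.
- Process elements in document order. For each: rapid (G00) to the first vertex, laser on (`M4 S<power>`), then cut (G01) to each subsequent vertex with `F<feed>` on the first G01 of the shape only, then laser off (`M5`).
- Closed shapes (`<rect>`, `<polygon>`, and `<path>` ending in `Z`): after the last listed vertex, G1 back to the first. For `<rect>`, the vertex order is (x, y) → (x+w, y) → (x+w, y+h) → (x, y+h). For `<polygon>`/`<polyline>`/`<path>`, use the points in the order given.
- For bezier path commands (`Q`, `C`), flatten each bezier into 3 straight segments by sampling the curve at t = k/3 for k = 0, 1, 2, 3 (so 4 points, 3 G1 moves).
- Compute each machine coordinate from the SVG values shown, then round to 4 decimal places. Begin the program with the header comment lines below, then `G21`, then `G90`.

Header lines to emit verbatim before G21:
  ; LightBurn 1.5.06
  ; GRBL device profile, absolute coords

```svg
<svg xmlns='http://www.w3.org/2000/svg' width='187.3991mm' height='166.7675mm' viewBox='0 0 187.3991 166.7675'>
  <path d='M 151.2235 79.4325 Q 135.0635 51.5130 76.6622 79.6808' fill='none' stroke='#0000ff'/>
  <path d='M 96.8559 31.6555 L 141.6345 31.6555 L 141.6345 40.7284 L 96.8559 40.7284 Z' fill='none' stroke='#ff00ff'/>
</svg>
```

; LightBurn 1.5.06
; GRBL device profile, absolute coords
G21
G90
G00 X151.2235 Y87.3350
M4 S183
G01 X135.7567 Y99.7161 F2238
G01 X110.9029 Y99.6333
G01 X76.6622 Y87.0867
M5
G00 X96.8559 Y135.1120
M4 S804
G01 X141.6345 Y135.1120 F1055
G01 X141.6345 Y126.0391
G01 X96.8559 Y126.0391
G01 X96.8559 Y135.1120
M5

Since the viewBox matches the mm dimensions, user units are millimetres directly. The only transform is the Y-flip y_m = 166.7675 − y_svg.

Shape 1 is a quadratic bezier drawn with `<path>`. Its stroke #0000ff means engrave at S183, F2238. After flipping Y the toolpath is (151.2235,87.3350) → (135.7567,99.7161) → (110.9029,99.6333) → (76.6622,87.0867).

Shape 2 is a rectangle drawn with `<path>`. Its stroke #ff00ff means cut at S804, F1055. After flipping Y the toolpath is (96.8559,135.1120) → (141.6345,135.1120) → (141.6345,126.0391) → (96.8559,126.0391) → (96.8559,135.1120), returning to the start.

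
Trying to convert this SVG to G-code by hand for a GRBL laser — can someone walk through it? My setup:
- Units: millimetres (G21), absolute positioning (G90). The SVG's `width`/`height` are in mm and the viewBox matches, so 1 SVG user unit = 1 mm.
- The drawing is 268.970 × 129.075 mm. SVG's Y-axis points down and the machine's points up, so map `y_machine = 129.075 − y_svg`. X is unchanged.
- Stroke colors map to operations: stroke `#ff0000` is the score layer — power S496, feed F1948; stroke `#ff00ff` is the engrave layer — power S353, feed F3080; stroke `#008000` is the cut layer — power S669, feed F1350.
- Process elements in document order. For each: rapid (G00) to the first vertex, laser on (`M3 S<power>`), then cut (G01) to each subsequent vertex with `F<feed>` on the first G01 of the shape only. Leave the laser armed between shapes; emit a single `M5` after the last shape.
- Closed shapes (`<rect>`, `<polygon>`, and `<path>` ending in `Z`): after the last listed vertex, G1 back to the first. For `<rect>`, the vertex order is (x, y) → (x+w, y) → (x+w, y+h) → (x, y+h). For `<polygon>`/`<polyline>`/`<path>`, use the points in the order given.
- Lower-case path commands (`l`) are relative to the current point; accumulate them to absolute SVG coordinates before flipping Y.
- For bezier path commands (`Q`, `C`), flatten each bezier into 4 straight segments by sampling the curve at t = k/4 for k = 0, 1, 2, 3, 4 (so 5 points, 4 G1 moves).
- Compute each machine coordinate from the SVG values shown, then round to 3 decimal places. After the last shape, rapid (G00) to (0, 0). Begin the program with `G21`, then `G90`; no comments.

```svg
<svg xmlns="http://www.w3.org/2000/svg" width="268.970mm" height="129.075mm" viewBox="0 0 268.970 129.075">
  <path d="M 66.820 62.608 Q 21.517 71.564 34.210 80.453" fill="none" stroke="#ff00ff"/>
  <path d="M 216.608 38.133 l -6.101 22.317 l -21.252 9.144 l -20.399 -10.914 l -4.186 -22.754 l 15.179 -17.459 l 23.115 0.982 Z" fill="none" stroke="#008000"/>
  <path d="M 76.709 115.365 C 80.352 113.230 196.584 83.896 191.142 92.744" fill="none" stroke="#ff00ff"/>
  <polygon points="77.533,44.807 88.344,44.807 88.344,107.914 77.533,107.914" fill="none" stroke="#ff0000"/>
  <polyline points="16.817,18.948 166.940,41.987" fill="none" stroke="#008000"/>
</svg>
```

G21
G90
G00 X66.820 Y66.467
M3 S353
G01 X47.793 Y61.993 F3080
G01 X36.016 Y57.528
G01 X31.488 Y53.071
G01 X34.210 Y48.622
G00 X216.608 Y90.942
M3 S669
G01 X210.507 Y68.625 F1350
G01 X189.255 Y59.481
G01 X168.856 Y70.395
G01 X164.670 Y93.149
G01 X179.849 Y110.608
G01 X202.964 Y109.626
G01 X216.608 Y90.942
G00 X76.709 Y13.710
M3 S353
G01 X96.891 Y19.389 F3080
G01 X137.332 Y29.139
G01 X176.070 Y36.829
G01 X191.142 Y36.331
G00 X77.533 Y84.268
M3 S496
G01 X88.344 Y84.268 F1948
G01 X88.344 Y21.161
G01 X77.533 Y21.161
G01 X77.533 Y84.268
G00 X16.817 Y110.127
M3 S669
G01 X166.940 Y87.088 F1350
M5
G00 X0.000 Y0.000

viewBox `0 0 268.970 129.075` with mm width/height → 1 unit = 1 mm. Flip: y_m = 129.075 − y_svg.

**Shape 1** — `<path>` quadratic bezier, stroke `#ff00ff` → engrave (S353, F3080). Control points (SVG): P0=(66.820,62.608), P1=(21.517,71.564), P2=(34.210,80.453); sampled at t=k/4. Machine vertices: (66.820,66.467) → (47.793,61.993) → (36.016,57.528) → (31.488,53.071) → (34.210,48.622). Open path.

**Shape 2** — `<path>` regular polygon, stroke `#008000` → cut (S669, F1350). Machine vertices: (216.608,90.942) → (210.507,68.625) → (189.255,59.481) → (168.856,70.395) → (164.670,93.149) → (179.849,110.608) → (202.964,109.626) → (216.608,90.942). Closed: final G1 returns to the first vertex.

**Shape 3** — `<path>` cubic bezier, stroke `#ff00ff` → engrave (S353, F3080). Control points (SVG): P0=(76.709,115.365), P1=(80.352,113.230), P2=(196.584,83.896), P3=(191.142,92.744); sampled at t=k/4. Machine vertices: (76.709,13.710) → (96.891,19.389) → (137.332,29.139) → (176.070,36.829) → (191.142,36.331). Open path.

**Shape 4** — `<polygon>` rectangle, stroke `#ff0000` → score (S496, F1948). Machine vertices: (77.533,84.268) → (88.344,84.268) → (88.344,21.161) → (77.533,21.161) → (77.533,84.268). Closed: final G1 returns to the first vertex.

**Shape 5** — `<polyline>` line segment, stroke `#008000` → cut (S669, F1350). Machine vertices: (16.817,110.127) → (166.940,87.088). Open path.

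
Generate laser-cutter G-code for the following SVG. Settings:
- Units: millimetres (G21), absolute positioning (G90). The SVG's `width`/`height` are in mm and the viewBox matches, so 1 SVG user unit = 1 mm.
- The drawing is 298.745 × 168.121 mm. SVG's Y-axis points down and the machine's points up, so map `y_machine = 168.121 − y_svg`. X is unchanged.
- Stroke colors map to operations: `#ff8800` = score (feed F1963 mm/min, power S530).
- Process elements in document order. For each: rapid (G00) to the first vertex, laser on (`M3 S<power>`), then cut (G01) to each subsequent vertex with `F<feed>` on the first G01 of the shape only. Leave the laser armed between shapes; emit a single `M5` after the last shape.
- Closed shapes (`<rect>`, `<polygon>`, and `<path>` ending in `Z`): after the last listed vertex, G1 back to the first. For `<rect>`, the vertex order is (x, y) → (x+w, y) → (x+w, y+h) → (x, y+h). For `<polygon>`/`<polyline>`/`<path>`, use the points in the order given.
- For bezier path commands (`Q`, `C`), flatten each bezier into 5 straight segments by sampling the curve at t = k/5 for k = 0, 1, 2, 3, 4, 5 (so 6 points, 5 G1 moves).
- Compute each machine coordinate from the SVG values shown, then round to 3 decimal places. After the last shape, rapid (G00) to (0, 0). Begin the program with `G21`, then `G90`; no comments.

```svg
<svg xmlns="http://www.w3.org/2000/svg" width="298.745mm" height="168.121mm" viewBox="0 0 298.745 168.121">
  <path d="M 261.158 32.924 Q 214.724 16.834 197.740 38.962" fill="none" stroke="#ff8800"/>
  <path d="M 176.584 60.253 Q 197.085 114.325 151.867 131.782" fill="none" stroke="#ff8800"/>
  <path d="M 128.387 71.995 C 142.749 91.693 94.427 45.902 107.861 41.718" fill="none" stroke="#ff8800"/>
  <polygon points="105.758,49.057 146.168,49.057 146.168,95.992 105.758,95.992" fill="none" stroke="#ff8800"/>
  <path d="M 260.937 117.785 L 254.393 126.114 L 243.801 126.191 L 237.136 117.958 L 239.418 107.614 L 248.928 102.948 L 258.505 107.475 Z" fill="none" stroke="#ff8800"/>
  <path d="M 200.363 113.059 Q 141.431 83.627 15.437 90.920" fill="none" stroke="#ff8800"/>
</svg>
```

viewBox `0 0 298.745 168.121` with mm width/height → 1 unit = 1 mm. Flip: y_m = 168.121 − y_svg.

**Shape 1** — `<path>` quadratic bezier, stroke `#ff8800` → score (S530, F1963). Control points (SVG): P0=(261.158,32.924), P1=(214.724,16.834), P2=(197.740,38.962); sampled at t=k/5. Machine vertices: (261.158,135.197) → (243.762,140.104) → (228.723,141.954) → (216.039,140.747) → (205.712,136.481) → (197.740,129.159). Open path.

**Shape 2** — `<path>` quadratic bezier, stroke `#ff8800` → score (S530, F1963). Control points (SVG): P0=(176.584,60.253), P1=(197.085,114.325), P2=(151.867,131.782); sampled at t=k/5. Machine vertices: (176.584,107.868) → (182.156,87.704) → (182.470,70.469) → (177.526,56.163) → (167.325,44.786) → (151.867,36.339). Open path.

**Shape 3** — `<path>` cubic bezier, stroke `#ff8800` → score (S530, F1963). Control points (SVG): P0=(128.387,71.995), P1=(142.749,91.693), P2=(94.427,45.902), P3=(107.861,41.718); sampled at t=k/5. Machine vertices: (128.387,96.126) → (130.478,91.309) → (123.497,97.069) → (113.419,108.265) → (106.216,119.757) → (107.861,126.403). Open path.

**Shape 4** — `<polygon>` rectangle, stroke `#ff8800` → score (S530, F1963). Machine vertices: (105.758,119.064) → (146.168,119.064) → (146.168,72.129) → (105.758,72.129) → (105.758,119.064). Closed: final G1 returns to the first vertex.

**Shape 5** — `<path>` regular polygon, stroke `#ff8800` → score (S530, F1963). Machine vertices: (260.937,50.336) → (254.393,42.007) → (243.801,41.930) → (237.136,50.163) → (239.418,60.507) → (248.928,65.173) → (258.505,60.646) → (260.937,50.336). Closed: final G1 returns to the first vertex.

**Shape 6** — `<path>` quadratic bezier, stroke `#ff8800` → score (S530, F1963). Control points (SVG): P0=(200.363,113.059), P1=(141.431,83.627), P2=(15.437,90.920); sampled at t=k/5. Machine vertices: (200.363,55.062) → (174.108,65.366) → (142.487,72.732) → (105.502,77.159) → (63.152,78.649) → (15.437,77.201). Open path.

G21
G90
G00 X261.158 Y135.197
M3 S530
G01 X243.762 Y140.104 F1963
G01 X228.723 Y141.954
G01 X216.039 Y140.747
G01 X205.712 Y136.481
G01 X197.740 Y129.159
G00 X176.584 Y107.868
M3 S530
G01 X182.156 Y87.704 F1963
G01 X182.470 Y70.469
G01 X177.526 Y56.163
G01 X167.325 Y44.786
G01 X151.867 Y36.339
G00 X128.387 Y96.126
M3 S530
G01 X130.478 Y91.309 F1963
G01 X123.497 Y97.069
G01 X113.419 Y108.265
G01 X106.216 Y119.757
G01 X107.861 Y126.403
G00 X105.758 Y119.064
M3 S530
G01 X146.168 Y119.064 F1963
G01 X146.168 Y72.129
G01 X105.758 Y72.129
G01 X105.758 Y119.064
G00 X260.937 Y50.336
M3 S530
G01 X254.393 Y42.007 F1963
G01 X243.801 Y41.930
G01 X237.136 Y50.163
G01 X239.418 Y60.507
G01 X248.928 Y65.173
G01 X258.505 Y60.646
G01 X260.937 Y50.336
G00 X200.363 Y55.062
M3 S530
G01 X174.108 Y65.366 F1963
G01 X142.487 Y72.732
G01 X105.502 Y77.159
G01 X63.152 Y78.649
G01 X15.437 Y77.201
M5
G00 X0.000 Y0.000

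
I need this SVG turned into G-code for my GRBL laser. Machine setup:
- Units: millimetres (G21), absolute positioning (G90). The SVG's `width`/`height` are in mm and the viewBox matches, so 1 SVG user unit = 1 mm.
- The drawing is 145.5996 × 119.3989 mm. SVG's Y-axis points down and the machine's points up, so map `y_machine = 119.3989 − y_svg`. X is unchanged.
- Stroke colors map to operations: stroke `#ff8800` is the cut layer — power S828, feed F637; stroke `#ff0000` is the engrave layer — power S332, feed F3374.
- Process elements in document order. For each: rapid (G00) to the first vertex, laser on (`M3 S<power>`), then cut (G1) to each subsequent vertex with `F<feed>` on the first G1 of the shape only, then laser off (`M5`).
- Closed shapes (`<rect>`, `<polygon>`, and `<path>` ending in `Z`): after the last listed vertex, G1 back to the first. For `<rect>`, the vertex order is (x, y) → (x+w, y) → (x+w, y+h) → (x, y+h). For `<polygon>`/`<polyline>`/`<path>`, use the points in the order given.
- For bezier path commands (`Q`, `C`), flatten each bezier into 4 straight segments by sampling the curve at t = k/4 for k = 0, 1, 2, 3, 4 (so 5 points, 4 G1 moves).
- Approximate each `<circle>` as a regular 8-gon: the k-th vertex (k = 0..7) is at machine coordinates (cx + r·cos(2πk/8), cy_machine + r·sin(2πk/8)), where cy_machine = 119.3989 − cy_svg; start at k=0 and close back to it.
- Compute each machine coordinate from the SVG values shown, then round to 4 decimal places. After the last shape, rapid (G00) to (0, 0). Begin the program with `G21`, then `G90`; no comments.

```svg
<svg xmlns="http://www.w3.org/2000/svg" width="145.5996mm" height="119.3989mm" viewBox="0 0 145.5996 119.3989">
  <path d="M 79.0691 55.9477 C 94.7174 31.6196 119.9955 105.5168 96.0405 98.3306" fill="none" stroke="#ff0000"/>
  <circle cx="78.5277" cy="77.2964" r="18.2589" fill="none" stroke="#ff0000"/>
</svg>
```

G21
G90
G00 X79.0691 Y63.4512
M3 S332
G1 X91.6912 Y66.0817 F3374
G1 X102.4060 Y48.6880
G1 X105.6953 Y28.0801
G1 X96.0405 Y21.0683
M5
G00 X96.7866 Y42.1025
M3 S332
G1 X91.4387 Y55.0135 F3374
G1 X78.5277 Y60.3614
G1 X65.6167 Y55.0135
G1 X60.2688 Y42.1025
G1 X65.6167 Y29.1915
G1 X78.5277 Y23.8436
G1 X91.4387 Y29.1915
G1 X96.7866 Y42.1025
M5
G00 X0.0000 Y0.0000

Since the viewBox matches the mm dimensions, user units are millimetres directly. The only transform is the Y-flip y_m = 119.3989 − y_svg.

Shape 1 is a cubic bezier drawn with `<path>`. Its stroke #ff0000 means engrave at S332, F3374. After flipping Y the toolpath is (79.0691,63.4512) → (91.6912,66.0817) → (102.4060,48.6880) → (105.6953,28.0801) → (96.0405,21.0683).

Shape 2 is a circle drawn with `<circle>`. Its stroke #ff0000 means engrave at S332, F3374. After flipping Y the toolpath is (96.7866,42.1025) → (91.4387,55.0135) → (78.5277,60.3614) → (65.6167,55.0135) → (60.2688,42.1025) → (65.6167,29.1915) → (78.5277,23.8436) → (91.4387,29.1915) → (96.7866,42.1025), returning to the start.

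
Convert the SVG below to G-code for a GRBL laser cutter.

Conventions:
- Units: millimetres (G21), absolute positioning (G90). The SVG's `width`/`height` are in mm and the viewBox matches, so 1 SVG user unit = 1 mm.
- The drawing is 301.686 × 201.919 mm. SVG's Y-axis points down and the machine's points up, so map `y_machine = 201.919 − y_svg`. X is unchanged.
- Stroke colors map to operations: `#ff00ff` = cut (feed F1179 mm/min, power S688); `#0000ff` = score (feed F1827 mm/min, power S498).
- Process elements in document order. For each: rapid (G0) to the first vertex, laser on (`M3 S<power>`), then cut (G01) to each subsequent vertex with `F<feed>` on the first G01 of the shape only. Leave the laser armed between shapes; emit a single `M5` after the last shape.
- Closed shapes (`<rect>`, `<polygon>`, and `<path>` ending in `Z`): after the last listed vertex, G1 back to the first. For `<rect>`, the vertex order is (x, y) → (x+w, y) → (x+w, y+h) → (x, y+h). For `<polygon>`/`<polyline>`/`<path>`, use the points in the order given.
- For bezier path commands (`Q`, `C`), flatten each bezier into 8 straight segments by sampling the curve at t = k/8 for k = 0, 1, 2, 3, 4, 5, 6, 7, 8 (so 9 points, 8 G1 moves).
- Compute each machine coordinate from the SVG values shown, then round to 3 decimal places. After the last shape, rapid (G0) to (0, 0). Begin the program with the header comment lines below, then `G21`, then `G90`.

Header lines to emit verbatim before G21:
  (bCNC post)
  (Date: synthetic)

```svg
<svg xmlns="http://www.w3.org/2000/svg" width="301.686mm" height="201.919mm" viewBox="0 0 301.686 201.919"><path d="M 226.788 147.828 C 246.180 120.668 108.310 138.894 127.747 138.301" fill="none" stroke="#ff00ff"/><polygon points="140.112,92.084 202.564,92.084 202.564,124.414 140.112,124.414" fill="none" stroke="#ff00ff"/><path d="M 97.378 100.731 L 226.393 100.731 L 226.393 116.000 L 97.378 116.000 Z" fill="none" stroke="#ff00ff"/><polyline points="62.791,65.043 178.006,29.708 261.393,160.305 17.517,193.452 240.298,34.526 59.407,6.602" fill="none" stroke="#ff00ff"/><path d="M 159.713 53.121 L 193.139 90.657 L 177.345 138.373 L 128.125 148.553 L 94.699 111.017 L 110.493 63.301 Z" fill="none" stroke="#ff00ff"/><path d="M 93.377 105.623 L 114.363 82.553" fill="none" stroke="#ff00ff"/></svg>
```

Since the viewBox matches the mm dimensions, user units are millimetres directly. The only transform is the Y-flip y_m = 201.919 − y_svg.

Shape 1 is a cubic bezier drawn with `<path>`. Its stroke #ff00ff means cut at S688, F1179. After flipping Y the toolpath is (226.788,54.091) → (227.303,62.274) → (216.761,66.954) → (198.848,68.885) → (177.251,68.817) → (155.656,67.504) → (137.749,65.699) → (127.217,64.152) → (127.747,63.618).

Shape 2 is a rectangle drawn with `<polygon>`. Its stroke #ff00ff means cut at S688, F1179. After flipping Y the toolpath is (140.112,109.835) → (202.564,109.835) → (202.564,77.505) → (140.112,77.505) → (140.112,109.835), returning to the start.

Shape 3 is a rectangle drawn with `<path>`. Its stroke #ff00ff means cut at S688, F1179. After flipping Y the toolpath is (97.378,101.188) → (226.393,101.188) → (226.393,85.919) → (97.378,85.919) → (97.378,101.188), returning to the start.

Shape 4 is a open polyline drawn with `<polyline>`. Its stroke #ff00ff means cut at S688, F1179. After flipping Y the toolpath is (62.791,136.876) → (178.006,172.211) → (261.393,41.614) → (17.517,8.467) → (240.298,167.393) → (59.407,195.317).

Shape 5 is a regular polygon drawn with `<path>`. Its stroke #ff00ff means cut at S688, F1179. After flipping Y the toolpath is (159.713,148.798) → (193.139,111.262) → (177.345,63.546) → (128.125,53.366) → (94.699,90.902) → (110.493,138.618) → (159.713,148.798), returning to the start.

Shape 6 is a line segment drawn with `<path>`. Its stroke #ff00ff means cut at S688, F1179. After flipping Y the toolpath is (93.377,96.296) → (114.363,119.366).

(bCNC post)
(Date: synthetic)
G21
G90
G0 X226.788 Y54.091
M3 S688
G01 X227.303 Y62.274 F1179
G01 X216.761 Y66.954
G01 X198.848 Y68.885
G01 X177.251 Y68.817
G01 X155.656 Y67.504
G01 X137.749 Y65.699
G01 X127.217 Y64.152
G01 X127.747 Y63.618
G0 X140.112 Y109.835
M3 S688
G01 X202.564 Y109.835 F1179
G01 X202.564 Y77.505
G01 X140.112 Y77.505
G01 X140.112 Y109.835
G0 X97.378 Y101.188
M3 S688
G01 X226.393 Y101.188 F1179
G01 X226.393 Y85.919
G01 X97.378 Y85.919
G01 X97.378 Y101.188
G0 X62.791 Y136.876
M3 S688
G01 X178.006 Y172.211 F1179
G01 X261.393 Y41.614
G01 X17.517 Y8.467
G01 X240.298 Y167.393
G01 X59.407 Y195.317
G0 X159.713 Y148.798
M3 S688
G01 X193.139 Y111.262 F1179
G01 X177.345 Y63.546
G01 X128.125 Y53.366
G01 X94.699 Y90.902
G01 X110.493 Y138.618
G01 X159.713 Y148.798
G0 X93.377 Y96.296
M3 S688
G01 X114.363 Y119.366 F1179
M5
G0 X0.000 Y0.000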